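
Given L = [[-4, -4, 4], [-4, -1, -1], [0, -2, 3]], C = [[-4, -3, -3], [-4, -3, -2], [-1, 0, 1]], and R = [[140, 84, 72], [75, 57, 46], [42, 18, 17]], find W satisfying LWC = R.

Isolating W: multiply by L⁻¹ from the left and C⁻¹ from the right, so W = L⁻¹RC⁻¹.
det L = 4, so L⁻¹ = [[-5/4, 1, 2], [3, -3, -5], [2, -2, -3]].
C has determinant 3; C⁻¹ = [[-1, 1, -1], [2, -7/3, 4/3], [-1, 1, 0]].
L⁻¹R = [[-16, -12, -10], [-15, -9, -7], [4, 0, 1]].
W = (L⁻¹R)C⁻¹ = [[2, 2, 0], [4, -1, 3], [-5, 5, -4]].

W = [[2, 2, 0], [4, -1, 3], [-5, 5, -4]]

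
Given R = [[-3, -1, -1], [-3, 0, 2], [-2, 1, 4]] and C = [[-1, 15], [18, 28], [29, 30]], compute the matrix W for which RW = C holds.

W = [[-2, -6], [1, -2], [6, 5]]

Left-multiplying both sides by R⁻¹ gives W = R⁻¹C.
R has determinant 1; R⁻¹ = [[-2, 3, -2], [8, -14, 9], [-3, 5, -3]].
W = R⁻¹C = [[-2, 3, -2], [8, -14, 9], [-3, 5, -3]] · [[-1, 15], [18, 28], [29, 30]] = [[-2, -6], [1, -2], [6, 5]].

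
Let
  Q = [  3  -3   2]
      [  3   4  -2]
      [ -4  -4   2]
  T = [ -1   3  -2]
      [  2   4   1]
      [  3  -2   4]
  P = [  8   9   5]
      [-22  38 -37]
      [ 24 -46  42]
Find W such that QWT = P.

W = [[-4, 3, -4], [-1, 0, -1], [-5, 1, -1]]

W = Q⁻¹PT⁻¹ (apply Q⁻¹ on the left and T⁻¹ on the right).
Q has determinant 2; Q⁻¹ = [[0, -1, -1], [1, 7, 6], [2, 12, 21/2]].
T has determinant -1; T⁻¹ = [[-18, 8, -11], [5, -2, 3], [16, -7, 10]].
Q⁻¹P = [[-2, 8, -5], [-2, -1, -2], [4, -9, 7]].
W = (Q⁻¹P)T⁻¹ = [[-4, 3, -4], [-1, 0, -1], [-5, 1, -1]].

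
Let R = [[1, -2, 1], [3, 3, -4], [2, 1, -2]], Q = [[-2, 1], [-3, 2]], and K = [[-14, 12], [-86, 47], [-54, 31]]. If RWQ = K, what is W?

W = R⁻¹KQ⁻¹ (apply R⁻¹ on the left and Q⁻¹ on the right).
det R = -1; the adjugate gives R⁻¹ = [[2, 3, -5], [2, 4, -7], [3, 5, -9]].
det Q = -1, so Q⁻¹ = [[-2, 1], [-3, 2]].
R⁻¹K = [[-16, 10], [6, -5], [14, -8]].
W = (R⁻¹K)Q⁻¹ = [[2, 4], [3, -4], [-4, -2]].

W = [[2, 4], [3, -4], [-4, -2]]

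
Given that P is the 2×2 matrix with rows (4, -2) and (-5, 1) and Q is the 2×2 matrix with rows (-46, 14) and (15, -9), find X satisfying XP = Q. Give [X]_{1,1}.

-4

Right-multiplying both sides by P⁻¹ gives X = QP⁻¹.
det P = -6, so P⁻¹ = [[-1/6, -1/3], [-5/6, -2/3]].
X = QP⁻¹ = [[-46, 14], [15, -9]] · [[-1/6, -1/3], [-5/6, -2/3]] = [[-4, 6], [5, 1]].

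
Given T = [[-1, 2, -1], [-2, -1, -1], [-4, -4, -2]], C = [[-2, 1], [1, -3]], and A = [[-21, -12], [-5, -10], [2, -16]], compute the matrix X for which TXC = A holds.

X = [[-2, -2], [4, 2], [-5, -3]]

Left-multiply by T⁻¹ and right-multiply by C⁻¹: X = T⁻¹AC⁻¹.
det T = -2, so T⁻¹ = [[1, -4, 3/2], [0, 1, -1/2], [-2, 6, -5/2]].
det C = 5, so C⁻¹ = [[-3/5, -1/5], [-1/5, -2/5]].
T⁻¹A = [[2, 4], [-6, -2], [7, 4]].
X = (T⁻¹A)C⁻¹ = [[-2, -2], [4, 2], [-5, -3]].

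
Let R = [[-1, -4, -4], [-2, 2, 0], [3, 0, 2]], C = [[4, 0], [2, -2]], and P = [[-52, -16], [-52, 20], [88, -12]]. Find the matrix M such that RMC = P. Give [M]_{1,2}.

M = R⁻¹PC⁻¹ (apply R⁻¹ on the left and C⁻¹ on the right).
R has determinant 4; R⁻¹ = [[1, 2, 2], [1, 5/2, 2], [-3/2, -3, -5/2]].
C has determinant -8; C⁻¹ = [[1/4, 0], [1/4, -1/2]].
R⁻¹P = [[20, 0], [-6, 10], [14, -6]].
M = (R⁻¹P)C⁻¹ = [[5, 0], [1, -5], [2, 3]].

0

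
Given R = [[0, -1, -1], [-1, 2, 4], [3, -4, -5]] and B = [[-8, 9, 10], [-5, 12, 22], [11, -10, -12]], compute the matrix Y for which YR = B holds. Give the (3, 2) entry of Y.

Since R sits to the right of Y, Y = BR⁻¹.
det R = -5, so R⁻¹ = [[-6/5, 1/5, 2/5], [-7/5, -3/5, -1/5], [2/5, 3/5, 1/5]].
Y = BR⁻¹ = [[-8, 9, 10], [-5, 12, 22], [11, -10, -12]] · [[-6/5, 1/5, 2/5], [-7/5, -3/5, -1/5], [2/5, 3/5, 1/5]] = [[1, -1, -3], [-2, 5, 0], [-4, 1, 4]].

1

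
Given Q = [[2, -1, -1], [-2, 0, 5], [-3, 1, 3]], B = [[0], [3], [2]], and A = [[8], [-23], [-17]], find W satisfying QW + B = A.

W = [[3], [2], [-4]]

QW = A − B = [[8], [-26], [-19]].
Left-multiplying both sides by Q⁻¹ gives W = Q⁻¹(A − B).
det Q = 1; the adjugate gives Q⁻¹ = [[-5, 2, -5], [-9, 3, -8], [-2, 1, -2]].
W = Q⁻¹(A − B) = [[3], [2], [-4]].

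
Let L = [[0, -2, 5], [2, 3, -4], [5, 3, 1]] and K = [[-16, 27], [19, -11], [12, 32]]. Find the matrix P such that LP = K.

P = [[1, 6], [3, -1], [-2, 5]]

L is on the left of P, so left-multiply by L⁻¹: P = L⁻¹K.
det L = -1; the adjugate gives L⁻¹ = [[-15, -17, 7], [22, 25, -10], [9, 10, -4]].
P = L⁻¹K = [[-15, -17, 7], [22, 25, -10], [9, 10, -4]] · [[-16, 27], [19, -11], [12, 32]] = [[1, 6], [3, -1], [-2, 5]].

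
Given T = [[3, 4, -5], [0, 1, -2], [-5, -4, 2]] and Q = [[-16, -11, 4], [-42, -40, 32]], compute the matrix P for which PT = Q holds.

P = [[-2, 5, 2], [-4, 0, 6]]

Since T sits to the right of P, P = QT⁻¹.
det T = -3, so T⁻¹ = [[2, -4, 1], [-10/3, 19/3, -2], [-5/3, 8/3, -1]].
P = QT⁻¹ = [[-16, -11, 4], [-42, -40, 32]] · [[2, -4, 1], [-10/3, 19/3, -2], [-5/3, 8/3, -1]] = [[-2, 5, 2], [-4, 0, 6]].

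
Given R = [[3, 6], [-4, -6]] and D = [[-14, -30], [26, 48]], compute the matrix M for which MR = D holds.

R is on the right of M, so right-multiply by R⁻¹: M = DR⁻¹.
det R = 6, so R⁻¹ = [[-1, -1], [2/3, 1/2]].
M = DR⁻¹ = [[-14, -30], [26, 48]] · [[-1, -1], [2/3, 1/2]] = [[-6, -1], [6, -2]].

M = [[-6, -1], [6, -2]]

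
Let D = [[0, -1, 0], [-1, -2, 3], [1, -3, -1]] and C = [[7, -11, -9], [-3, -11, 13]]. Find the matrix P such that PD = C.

P = [[-5, -1, 6], [-5, 5, 2]]

D is on the right of P, so right-multiply by D⁻¹: P = CD⁻¹.
det D = -2, so D⁻¹ = [[-11/2, 1/2, 3/2], [-1, 0, 0], [-5/2, 1/2, 1/2]].
P = CD⁻¹ = [[7, -11, -9], [-3, -11, 13]] · [[-11/2, 1/2, 3/2], [-1, 0, 0], [-5/2, 1/2, 1/2]] = [[-5, -1, 6], [-5, 5, 2]].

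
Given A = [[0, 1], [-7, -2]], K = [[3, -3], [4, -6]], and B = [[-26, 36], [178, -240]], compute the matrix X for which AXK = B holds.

X = [[-2, -3], [-2, -5]]

X = A⁻¹BK⁻¹ (apply A⁻¹ on the left and K⁻¹ on the right).
det A = 7, so A⁻¹ = [[-2/7, -1/7], [1, 0]].
K has determinant -6; K⁻¹ = [[1, -1/2], [2/3, -1/2]].
A⁻¹B = [[-18, 24], [-26, 36]].
X = (A⁻¹B)K⁻¹ = [[-2, -3], [-2, -5]].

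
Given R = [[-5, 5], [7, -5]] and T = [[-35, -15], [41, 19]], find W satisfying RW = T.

W = [[3, 2], [-4, -1]]

R is on the left of W, so left-multiply by R⁻¹: W = R⁻¹T.
det R = -10; the adjugate gives R⁻¹ = [[1/2, 1/2], [7/10, 1/2]].
W = R⁻¹T = [[1/2, 1/2], [7/10, 1/2]] · [[-35, -15], [41, 19]] = [[3, 2], [-4, -1]].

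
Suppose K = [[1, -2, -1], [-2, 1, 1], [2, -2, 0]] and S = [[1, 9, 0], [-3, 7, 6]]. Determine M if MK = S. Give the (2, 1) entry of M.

-5

K is on the right of M, so right-multiply by K⁻¹: M = SK⁻¹.
K has determinant -4; K⁻¹ = [[-1/2, -1/2, 1/4], [-1/2, -1/2, -1/4], [-1/2, 1/2, 3/4]].
M = SK⁻¹ = [[1, 9, 0], [-3, 7, 6]] · [[-1/2, -1/2, 1/4], [-1/2, -1/2, -1/4], [-1/2, 1/2, 3/4]] = [[-5, -5, -2], [-5, 1, 2]].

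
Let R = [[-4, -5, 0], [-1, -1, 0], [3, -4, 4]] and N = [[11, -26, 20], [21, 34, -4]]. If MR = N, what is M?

M = [[2, -4, 5], [-6, 0, -1]]

R is on the right of M, so right-multiply by R⁻¹: M = NR⁻¹.
R has determinant -4; R⁻¹ = [[1, -5, 0], [-1, 4, 0], [-7/4, 31/4, 1/4]].
M = NR⁻¹ = [[11, -26, 20], [21, 34, -4]] · [[1, -5, 0], [-1, 4, 0], [-7/4, 31/4, 1/4]] = [[2, -4, 5], [-6, 0, -1]].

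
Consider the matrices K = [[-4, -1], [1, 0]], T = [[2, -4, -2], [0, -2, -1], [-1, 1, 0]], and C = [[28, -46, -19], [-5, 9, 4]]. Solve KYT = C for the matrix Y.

Isolating Y: multiply by K⁻¹ from the left and T⁻¹ from the right, so Y = K⁻¹CT⁻¹.
det K = 1, so K⁻¹ = [[0, 1], [-1, -4]].
T has determinant 2; T⁻¹ = [[1/2, -1, 0], [1/2, -1, 1], [-1, 1, -2]].
K⁻¹C = [[-5, 9, 4], [-8, 10, 3]].
Y = (K⁻¹C)T⁻¹ = [[-2, 0, 1], [-2, 1, 4]].

Y = [[-2, 0, 1], [-2, 1, 4]]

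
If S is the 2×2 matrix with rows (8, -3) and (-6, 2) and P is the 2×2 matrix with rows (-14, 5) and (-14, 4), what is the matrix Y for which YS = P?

Y = [[-1, 1], [2, 5]]

Since S sits to the right of Y, Y = PS⁻¹.
S has determinant -2; S⁻¹ = [[-1, -3/2], [-3, -4]].
Y = PS⁻¹ = [[-14, 5], [-14, 4]] · [[-1, -3/2], [-3, -4]] = [[-1, 1], [2, 5]].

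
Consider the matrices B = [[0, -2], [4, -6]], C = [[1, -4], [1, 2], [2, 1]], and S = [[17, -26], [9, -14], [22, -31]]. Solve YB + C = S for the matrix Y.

YB = S − C = [[16, -22], [8, -16], [20, -32]].
Right-multiplying both sides by B⁻¹ gives Y = (S − C)B⁻¹.
B has determinant 8; B⁻¹ = [[-3/4, 1/4], [-1/2, 0]].
Y = (S − C)B⁻¹ = [[-1, 4], [2, 2], [1, 5]].

Y = [[-1, 4], [2, 2], [1, 5]]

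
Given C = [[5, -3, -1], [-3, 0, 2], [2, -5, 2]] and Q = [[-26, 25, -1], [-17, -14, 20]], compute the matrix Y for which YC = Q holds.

Y = [[-5, -1, -2], [-2, 5, 4]]

Since C sits to the right of Y, Y = QC⁻¹.
det C = 5, so C⁻¹ = [[2, 11/5, -6/5], [2, 12/5, -7/5], [3, 19/5, -9/5]].
Y = QC⁻¹ = [[-26, 25, -1], [-17, -14, 20]] · [[2, 11/5, -6/5], [2, 12/5, -7/5], [3, 19/5, -9/5]] = [[-5, -1, -2], [-2, 5, 4]].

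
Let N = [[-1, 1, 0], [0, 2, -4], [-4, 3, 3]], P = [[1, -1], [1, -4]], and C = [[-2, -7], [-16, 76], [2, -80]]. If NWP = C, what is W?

W = [[3, -5], [-2, -2], [-2, 4]]

Isolating W: multiply by N⁻¹ from the left and P⁻¹ from the right, so W = N⁻¹CP⁻¹.
det N = -2; the adjugate gives N⁻¹ = [[-9, 3/2, 2], [-8, 3/2, 2], [-4, 1/2, 1]].
det P = -3; the adjugate gives P⁻¹ = [[4/3, -1/3], [1/3, -1/3]].
N⁻¹C = [[-2, 17], [-4, 10], [2, -14]].
W = (N⁻¹C)P⁻¹ = [[3, -5], [-2, -2], [-2, 4]].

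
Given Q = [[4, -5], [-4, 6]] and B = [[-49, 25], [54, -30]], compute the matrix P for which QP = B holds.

Since Q multiplies P on the left, P = Q⁻¹B.
det Q = 4; the adjugate gives Q⁻¹ = [[3/2, 5/4], [1, 1]].
P = Q⁻¹B = [[3/2, 5/4], [1, 1]] · [[-49, 25], [54, -30]] = [[-6, 0], [5, -5]].

P = [[-6, 0], [5, -5]]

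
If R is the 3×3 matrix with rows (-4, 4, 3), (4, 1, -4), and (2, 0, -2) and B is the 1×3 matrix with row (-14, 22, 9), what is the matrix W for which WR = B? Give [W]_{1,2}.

2

Since R sits to the right of W, W = BR⁻¹.
det R = 2; the adjugate gives R⁻¹ = [[-1, 4, -19/2], [0, 1, -2], [-1, 4, -10]].
W = BR⁻¹ = [[-14, 22, 9]] · [[-1, 4, -19/2], [0, 1, -2], [-1, 4, -10]] = [[5, 2, -1]].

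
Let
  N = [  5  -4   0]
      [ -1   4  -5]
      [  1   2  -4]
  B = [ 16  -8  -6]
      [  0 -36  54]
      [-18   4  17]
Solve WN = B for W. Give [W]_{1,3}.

4

Since N sits to the right of W, W = BN⁻¹.
N has determinant 6; N⁻¹ = [[-1, -8/3, 10/3], [-3/2, -10/3, 25/6], [-1, -7/3, 8/3]].
W = BN⁻¹ = [[16, -8, -6], [0, -36, 54], [-18, 4, 17]] · [[-1, -8/3, 10/3], [-3/2, -10/3, 25/6], [-1, -7/3, 8/3]] = [[2, -2, 4], [0, -6, -6], [-5, -5, 2]].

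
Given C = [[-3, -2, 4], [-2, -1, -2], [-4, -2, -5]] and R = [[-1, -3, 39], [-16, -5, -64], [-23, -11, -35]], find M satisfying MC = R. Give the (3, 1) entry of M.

Since C sits to the right of M, M = RC⁻¹.
C has determinant 1; C⁻¹ = [[1, -18, 8], [-2, 31, -14], [0, 2, -1]].
M = RC⁻¹ = [[-1, -3, 39], [-16, -5, -64], [-23, -11, -35]] · [[1, -18, 8], [-2, 31, -14], [0, 2, -1]] = [[5, 3, -5], [-6, 5, 6], [-1, 3, 5]].

-1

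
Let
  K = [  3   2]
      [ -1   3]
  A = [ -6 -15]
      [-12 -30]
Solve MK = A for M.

M = [[-3, -3], [-6, -6]]

K is on the right of M, so right-multiply by K⁻¹: M = AK⁻¹.
det K = 11; the adjugate gives K⁻¹ = [[3/11, -2/11], [1/11, 3/11]].
M = AK⁻¹ = [[-6, -15], [-12, -30]] · [[3/11, -2/11], [1/11, 3/11]] = [[-3, -3], [-6, -6]].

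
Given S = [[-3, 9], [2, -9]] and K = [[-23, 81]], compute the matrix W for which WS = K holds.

W = [[5, -4]]

Since S sits to the right of W, W = KS⁻¹.
S has determinant 9; S⁻¹ = [[-1, -1], [-2/9, -1/3]].
W = KS⁻¹ = [[-23, 81]] · [[-1, -1], [-2/9, -1/3]] = [[5, -4]].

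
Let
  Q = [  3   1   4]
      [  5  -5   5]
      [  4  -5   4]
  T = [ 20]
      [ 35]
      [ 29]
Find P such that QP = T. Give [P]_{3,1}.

3

Q is on the left of P, so left-multiply by Q⁻¹: P = Q⁻¹T.
det Q = -5, so Q⁻¹ = [[-1, 24/5, -5], [0, 4/5, -1], [1, -19/5, 4]].
P = Q⁻¹T = [[-1, 24/5, -5], [0, 4/5, -1], [1, -19/5, 4]] · [[20], [35], [29]] = [[3], [-1], [3]].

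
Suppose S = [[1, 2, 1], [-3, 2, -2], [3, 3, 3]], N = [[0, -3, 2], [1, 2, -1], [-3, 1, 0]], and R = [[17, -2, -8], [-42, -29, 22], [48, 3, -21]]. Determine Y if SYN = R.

Isolating Y: multiply by S⁻¹ from the left and N⁻¹ from the right, so Y = S⁻¹RN⁻¹.
det S = 3, so S⁻¹ = [[4, -1, -2], [1, 0, -1/3], [-5, 1, 8/3]].
det N = 5; the adjugate gives N⁻¹ = [[1/5, 2/5, -1/5], [3/5, 6/5, 2/5], [7/5, 9/5, 3/5]].
S⁻¹R = [[14, 15, -12], [1, -3, -1], [1, -11, 6]].
Y = (S⁻¹R)N⁻¹ = [[-5, 2, -4], [-3, -5, -2], [2, -2, -1]].

Y = [[-5, 2, -4], [-3, -5, -2], [2, -2, -1]]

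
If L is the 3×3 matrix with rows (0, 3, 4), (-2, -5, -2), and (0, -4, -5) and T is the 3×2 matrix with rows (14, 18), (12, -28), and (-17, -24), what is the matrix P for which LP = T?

L is on the left of P, so left-multiply by L⁻¹: P = L⁻¹T.
det L = 2; the adjugate gives L⁻¹ = [[17/2, -1/2, 7], [-5, 0, -4], [4, 0, 3]].
P = L⁻¹T = [[17/2, -1/2, 7], [-5, 0, -4], [4, 0, 3]] · [[14, 18], [12, -28], [-17, -24]] = [[-6, -1], [-2, 6], [5, 0]].

P = [[-6, -1], [-2, 6], [5, 0]]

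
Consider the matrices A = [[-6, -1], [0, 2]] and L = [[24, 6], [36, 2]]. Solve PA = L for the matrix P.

P = [[-4, 1], [-6, -2]]

Right-multiplying both sides by A⁻¹ gives P = LA⁻¹.
det A = -12, so A⁻¹ = [[-1/6, -1/12], [0, 1/2]].
P = LA⁻¹ = [[24, 6], [36, 2]] · [[-1/6, -1/12], [0, 1/2]] = [[-4, 1], [-6, -2]].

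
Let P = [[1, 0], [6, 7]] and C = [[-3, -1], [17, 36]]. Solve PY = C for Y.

Y = [[-3, -1], [5, 6]]

Left-multiplying both sides by P⁻¹ gives Y = P⁻¹C.
det P = 7, so P⁻¹ = [[1, 0], [-6/7, 1/7]].
Y = P⁻¹C = [[1, 0], [-6/7, 1/7]] · [[-3, -1], [17, 36]] = [[-3, -1], [5, 6]].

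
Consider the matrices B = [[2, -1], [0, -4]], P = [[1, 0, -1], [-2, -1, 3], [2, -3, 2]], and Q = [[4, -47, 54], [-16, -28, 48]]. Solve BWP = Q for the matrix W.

W = [[4, 5, 5], [-2, -4, -1]]

Left-multiply by B⁻¹ and right-multiply by P⁻¹: W = B⁻¹QP⁻¹.
det B = -8; the adjugate gives B⁻¹ = [[1/2, -1/8], [0, -1/4]].
P has determinant -1; P⁻¹ = [[-7, -3, 1], [-10, -4, 1], [-8, -3, 1]].
B⁻¹Q = [[4, -20, 21], [4, 7, -12]].
W = (B⁻¹Q)P⁻¹ = [[4, 5, 5], [-2, -4, -1]].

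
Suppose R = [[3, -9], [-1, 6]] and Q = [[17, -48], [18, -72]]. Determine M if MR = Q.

M = [[6, 1], [4, -6]]

Right-multiplying both sides by R⁻¹ gives M = QR⁻¹.
det R = 9, so R⁻¹ = [[2/3, 1], [1/9, 1/3]].
M = QR⁻¹ = [[17, -48], [18, -72]] · [[2/3, 1], [1/9, 1/3]] = [[6, 1], [4, -6]].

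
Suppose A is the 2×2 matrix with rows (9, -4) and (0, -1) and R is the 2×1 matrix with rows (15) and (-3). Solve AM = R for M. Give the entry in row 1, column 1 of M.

Left-multiplying both sides by A⁻¹ gives M = A⁻¹R.
det A = -9; the adjugate gives A⁻¹ = [[1/9, -4/9], [0, -1]].
M = A⁻¹R = [[1/9, -4/9], [0, -1]] · [[15], [-3]] = [[3], [3]].

3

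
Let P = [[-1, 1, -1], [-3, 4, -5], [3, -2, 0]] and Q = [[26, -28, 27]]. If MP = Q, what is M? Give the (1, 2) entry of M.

P is on the right of M, so right-multiply by P⁻¹: M = QP⁻¹.
det P = 1; the adjugate gives P⁻¹ = [[-10, 2, -1], [-15, 3, -2], [-6, 1, -1]].
M = QP⁻¹ = [[26, -28, 27]] · [[-10, 2, -1], [-15, 3, -2], [-6, 1, -1]] = [[-2, -5, 3]].

-5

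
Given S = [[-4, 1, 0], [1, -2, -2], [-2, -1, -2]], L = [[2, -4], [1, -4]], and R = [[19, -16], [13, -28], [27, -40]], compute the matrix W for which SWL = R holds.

W = S⁻¹RL⁻¹ (apply S⁻¹ on the left and L⁻¹ on the right).
det S = -2; the adjugate gives S⁻¹ = [[-1, -1, 1], [-3, -4, 4], [5/2, 3, -7/2]].
L has determinant -4; L⁻¹ = [[1, -1], [1/4, -1/2]].
S⁻¹R = [[-5, 4], [-1, 0], [-8, 16]].
W = (S⁻¹R)L⁻¹ = [[-4, 3], [-1, 1], [-4, 0]].

W = [[-4, 3], [-1, 1], [-4, 0]]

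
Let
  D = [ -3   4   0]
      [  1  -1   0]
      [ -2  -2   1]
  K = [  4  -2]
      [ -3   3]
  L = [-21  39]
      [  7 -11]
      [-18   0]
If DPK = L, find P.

Isolating P: multiply by D⁻¹ from the left and K⁻¹ from the right, so P = D⁻¹LK⁻¹.
det D = -1; the adjugate gives D⁻¹ = [[1, 4, 0], [1, 3, 0], [4, 14, 1]].
det K = 6; the adjugate gives K⁻¹ = [[1/2, 1/3], [1/2, 2/3]].
D⁻¹L = [[7, -5], [0, 6], [-4, 2]].
P = (D⁻¹L)K⁻¹ = [[1, -1], [3, 4], [-1, 0]].

P = [[1, -1], [3, 4], [-1, 0]]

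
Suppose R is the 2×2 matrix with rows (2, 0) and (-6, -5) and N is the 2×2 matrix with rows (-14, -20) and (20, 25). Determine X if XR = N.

Right-multiplying both sides by R⁻¹ gives X = NR⁻¹.
det R = -10; the adjugate gives R⁻¹ = [[1/2, 0], [-3/5, -1/5]].
X = NR⁻¹ = [[-14, -20], [20, 25]] · [[1/2, 0], [-3/5, -1/5]] = [[5, 4], [-5, -5]].

X = [[5, 4], [-5, -5]]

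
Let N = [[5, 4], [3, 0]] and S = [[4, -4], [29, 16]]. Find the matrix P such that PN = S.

P = [[-1, 3], [4, 3]]

Right-multiplying both sides by N⁻¹ gives P = SN⁻¹.
det N = -12, so N⁻¹ = [[0, 1/3], [1/4, -5/12]].
P = SN⁻¹ = [[4, -4], [29, 16]] · [[0, 1/3], [1/4, -5/12]] = [[-1, 3], [4, 3]].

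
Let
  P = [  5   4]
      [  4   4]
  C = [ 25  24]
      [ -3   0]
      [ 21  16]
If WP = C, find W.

P is on the right of W, so right-multiply by P⁻¹: W = CP⁻¹.
det P = 4; the adjugate gives P⁻¹ = [[1, -1], [-1, 5/4]].
W = CP⁻¹ = [[25, 24], [-3, 0], [21, 16]] · [[1, -1], [-1, 5/4]] = [[1, 5], [-3, 3], [5, -1]].

W = [[1, 5], [-3, 3], [5, -1]]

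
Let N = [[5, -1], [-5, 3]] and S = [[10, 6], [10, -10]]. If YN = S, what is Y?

Y = [[6, 4], [-2, -4]]

Since N sits to the right of Y, Y = SN⁻¹.
N has determinant 10; N⁻¹ = [[3/10, 1/10], [1/2, 1/2]].
Y = SN⁻¹ = [[10, 6], [10, -10]] · [[3/10, 1/10], [1/2, 1/2]] = [[6, 4], [-2, -4]].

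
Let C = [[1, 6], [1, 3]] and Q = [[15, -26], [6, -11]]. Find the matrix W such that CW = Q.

W = [[-3, 4], [3, -5]]

Since C multiplies W on the left, W = C⁻¹Q.
C has determinant -3; C⁻¹ = [[-1, 2], [1/3, -1/3]].
W = C⁻¹Q = [[-1, 2], [1/3, -1/3]] · [[15, -26], [6, -11]] = [[-3, 4], [3, -5]].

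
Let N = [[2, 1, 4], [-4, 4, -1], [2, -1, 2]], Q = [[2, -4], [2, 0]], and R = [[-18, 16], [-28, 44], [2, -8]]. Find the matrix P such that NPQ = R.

Left-multiply by N⁻¹ and right-multiply by Q⁻¹: P = N⁻¹RQ⁻¹.
N has determinant 4; N⁻¹ = [[7/4, -3/2, -17/4], [3/2, -1, -7/2], [-1, 1, 3]].
Q has determinant 8; Q⁻¹ = [[0, 1/2], [-1/4, 1/4]].
N⁻¹R = [[2, -4], [-6, 8], [-4, 4]].
P = (N⁻¹R)Q⁻¹ = [[1, 0], [-2, -1], [-1, -1]].

P = [[1, 0], [-2, -1], [-1, -1]]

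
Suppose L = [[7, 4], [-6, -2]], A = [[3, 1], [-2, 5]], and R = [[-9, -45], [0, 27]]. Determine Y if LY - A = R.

LY = R + A = [[-6, -44], [-2, 32]].
Since L multiplies Y on the left, Y = L⁻¹(R + A).
L has determinant 10; L⁻¹ = [[-1/5, -2/5], [3/5, 7/10]].
Y = L⁻¹(R + A) = [[2, -4], [-5, -4]].

Y = [[2, -4], [-5, -4]]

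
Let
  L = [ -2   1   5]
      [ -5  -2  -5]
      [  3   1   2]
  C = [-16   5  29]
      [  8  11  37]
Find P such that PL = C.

P = [[6, -1, -3], [5, 0, 6]]

L is on the right of P, so right-multiply by L⁻¹: P = CL⁻¹.
L has determinant -2; L⁻¹ = [[-1/2, -3/2, -5/2], [5/2, 19/2, 35/2], [-1/2, -5/2, -9/2]].
P = CL⁻¹ = [[-16, 5, 29], [8, 11, 37]] · [[-1/2, -3/2, -5/2], [5/2, 19/2, 35/2], [-1/2, -5/2, -9/2]] = [[6, -1, -3], [5, 0, 6]].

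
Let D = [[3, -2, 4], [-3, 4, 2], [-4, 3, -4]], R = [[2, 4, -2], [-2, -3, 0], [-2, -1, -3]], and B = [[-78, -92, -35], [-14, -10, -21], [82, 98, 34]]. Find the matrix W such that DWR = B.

Left-multiply by D⁻¹ and right-multiply by R⁻¹: W = D⁻¹BR⁻¹.
det D = 2, so D⁻¹ = [[-11, 2, -10], [-10, 2, -9], [7/2, -1/2, 3]].
R has determinant 2; R⁻¹ = [[9/2, 7, -3], [-3, -5, 2], [-2, -3, 1]].
D⁻¹B = [[10, 12, 3], [14, 18, 2], [-20, -23, -10]].
W = (D⁻¹B)R⁻¹ = [[3, 1, -3], [5, 2, -4], [-1, 5, 4]].

W = [[3, 1, -3], [5, 2, -4], [-1, 5, 4]]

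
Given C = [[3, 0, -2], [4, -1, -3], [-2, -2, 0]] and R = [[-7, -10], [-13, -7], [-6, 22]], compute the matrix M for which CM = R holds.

C is on the left of M, so left-multiply by C⁻¹: M = C⁻¹R.
det C = 2, so C⁻¹ = [[-3, 2, -1], [3, -2, 1/2], [-5, 3, -3/2]].
M = C⁻¹R = [[-3, 2, -1], [3, -2, 1/2], [-5, 3, -3/2]] · [[-7, -10], [-13, -7], [-6, 22]] = [[1, -6], [2, -5], [5, -4]].

M = [[1, -6], [2, -5], [5, -4]]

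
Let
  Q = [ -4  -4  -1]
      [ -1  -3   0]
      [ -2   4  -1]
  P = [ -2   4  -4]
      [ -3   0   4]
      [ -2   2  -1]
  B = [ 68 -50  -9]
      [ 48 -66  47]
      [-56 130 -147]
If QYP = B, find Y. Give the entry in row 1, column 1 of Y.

Isolating Y: multiply by Q⁻¹ from the left and P⁻¹ from the right, so Y = Q⁻¹BP⁻¹.
Q has determinant 2; Q⁻¹ = [[3/2, -4, -3/2], [-1/2, 1, 1/2], [-5, 12, 4]].
P has determinant -4; P⁻¹ = [[2, 1, -4], [11/4, 3/2, -5], [3/2, 1, -3]].
Q⁻¹B = [[-6, -6, 19], [-14, 24, -22], [12, -22, 21]].
Y = (Q⁻¹B)P⁻¹ = [[0, 4, -3], [5, 0, 2], [-5, 0, -1]].

0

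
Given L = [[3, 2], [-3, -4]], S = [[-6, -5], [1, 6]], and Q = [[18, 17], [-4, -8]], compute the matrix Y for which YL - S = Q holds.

Y = [[2, -2], [-1, 0]]

YL = Q + S = [[12, 12], [-3, -2]].
L is on the right of Y, so right-multiply by L⁻¹: Y = (Q + S)L⁻¹.
L has determinant -6; L⁻¹ = [[2/3, 1/3], [-1/2, -1/2]].
Y = (Q + S)L⁻¹ = [[2, -2], [-1, 0]].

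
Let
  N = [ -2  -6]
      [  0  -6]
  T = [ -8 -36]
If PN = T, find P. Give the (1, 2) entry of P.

Since N sits to the right of P, P = TN⁻¹.
det N = 12; the adjugate gives N⁻¹ = [[-1/2, 1/2], [0, -1/6]].
P = TN⁻¹ = [[-8, -36]] · [[-1/2, 1/2], [0, -1/6]] = [[4, 2]].

2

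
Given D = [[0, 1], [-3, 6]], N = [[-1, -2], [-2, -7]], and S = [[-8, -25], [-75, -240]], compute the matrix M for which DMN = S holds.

Left-multiply by D⁻¹ and right-multiply by N⁻¹: M = D⁻¹SN⁻¹.
D has determinant 3; D⁻¹ = [[2, -1/3], [1, 0]].
det N = 3; the adjugate gives N⁻¹ = [[-7/3, 2/3], [2/3, -1/3]].
D⁻¹S = [[9, 30], [-8, -25]].
M = (D⁻¹S)N⁻¹ = [[-1, -4], [2, 3]].

M = [[-1, -4], [2, 3]]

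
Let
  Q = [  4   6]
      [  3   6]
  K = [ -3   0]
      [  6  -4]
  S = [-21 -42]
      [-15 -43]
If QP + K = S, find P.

P = [[3, -3], [-5, -5]]

QP = S − K = [[-18, -42], [-21, -39]].
Q is on the left of P, so left-multiply by Q⁻¹: P = Q⁻¹(S − K).
det Q = 6, so Q⁻¹ = [[1, -1], [-1/2, 2/3]].
P = Q⁻¹(S − K) = [[3, -3], [-5, -5]].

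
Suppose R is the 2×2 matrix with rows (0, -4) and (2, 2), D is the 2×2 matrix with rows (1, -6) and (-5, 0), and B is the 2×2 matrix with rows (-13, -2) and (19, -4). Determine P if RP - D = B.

RP = B + D = [[-12, -8], [14, -4]].
R is on the left of P, so left-multiply by R⁻¹: P = R⁻¹(B + D).
det R = 8, so R⁻¹ = [[1/4, 1/2], [-1/4, 0]].
P = R⁻¹(B + D) = [[4, -4], [3, 2]].

P = [[4, -4], [3, 2]]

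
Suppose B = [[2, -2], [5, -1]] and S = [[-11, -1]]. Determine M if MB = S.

Right-multiplying both sides by B⁻¹ gives M = SB⁻¹.
det B = 8; the adjugate gives B⁻¹ = [[-1/8, 1/4], [-5/8, 1/4]].
M = SB⁻¹ = [[-11, -1]] · [[-1/8, 1/4], [-5/8, 1/4]] = [[2, -3]].

M = [[2, -3]]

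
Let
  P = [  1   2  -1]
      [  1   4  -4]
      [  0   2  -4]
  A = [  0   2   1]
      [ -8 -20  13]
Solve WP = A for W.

Since P sits to the right of W, W = AP⁻¹.
P has determinant -2; P⁻¹ = [[4, -3, 2], [-2, 2, -3/2], [-1, 1, -1]].
W = AP⁻¹ = [[0, 2, 1], [-8, -20, 13]] · [[4, -3, 2], [-2, 2, -3/2], [-1, 1, -1]] = [[-5, 5, -4], [-5, -3, 1]].

W = [[-5, 5, -4], [-5, -3, 1]]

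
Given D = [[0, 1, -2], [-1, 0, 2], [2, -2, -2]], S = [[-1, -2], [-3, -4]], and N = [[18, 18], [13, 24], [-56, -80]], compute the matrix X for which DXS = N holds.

X = [[4, 5], [3, -5], [-3, 2]]

Isolating X: multiply by D⁻¹ from the left and S⁻¹ from the right, so X = D⁻¹NS⁻¹.
det D = -2; the adjugate gives D⁻¹ = [[-2, -3, -1], [-1, -2, -1], [-1, -1, -1/2]].
det S = -2; the adjugate gives S⁻¹ = [[2, -1], [-3/2, 1/2]].
D⁻¹N = [[-19, -28], [12, 14], [-3, -2]].
X = (D⁻¹N)S⁻¹ = [[4, 5], [3, -5], [-3, 2]].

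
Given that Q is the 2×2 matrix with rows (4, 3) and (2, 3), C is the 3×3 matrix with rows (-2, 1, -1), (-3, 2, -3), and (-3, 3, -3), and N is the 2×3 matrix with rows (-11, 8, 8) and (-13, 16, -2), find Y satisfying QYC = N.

Y = [[4, -1, -2], [1, -4, 5]]

Isolating Y: multiply by Q⁻¹ from the left and C⁻¹ from the right, so Y = Q⁻¹NC⁻¹.
det Q = 6, so Q⁻¹ = [[1/2, -1/2], [-1/3, 2/3]].
det C = -3, so C⁻¹ = [[-1, 0, 1/3], [0, -1, 1], [1, -1, 1/3]].
Q⁻¹N = [[1, -4, 5], [-5, 8, -4]].
Y = (Q⁻¹N)C⁻¹ = [[4, -1, -2], [1, -4, 5]].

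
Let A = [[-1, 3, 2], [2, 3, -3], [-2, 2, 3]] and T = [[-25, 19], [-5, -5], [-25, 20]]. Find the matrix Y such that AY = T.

Y = [[5, 2], [-6, 3], [-1, 6]]

Since A multiplies Y on the left, Y = A⁻¹T.
A has determinant 5; A⁻¹ = [[3, -1, -3], [0, 1/5, 1/5], [2, -4/5, -9/5]].
Y = A⁻¹T = [[3, -1, -3], [0, 1/5, 1/5], [2, -4/5, -9/5]] · [[-25, 19], [-5, -5], [-25, 20]] = [[5, 2], [-6, 3], [-1, 6]].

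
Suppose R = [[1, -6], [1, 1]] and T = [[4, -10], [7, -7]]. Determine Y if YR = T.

Since R sits to the right of Y, Y = TR⁻¹.
det R = 7; the adjugate gives R⁻¹ = [[1/7, 6/7], [-1/7, 1/7]].
Y = TR⁻¹ = [[4, -10], [7, -7]] · [[1/7, 6/7], [-1/7, 1/7]] = [[2, 2], [2, 5]].

Y = [[2, 2], [2, 5]]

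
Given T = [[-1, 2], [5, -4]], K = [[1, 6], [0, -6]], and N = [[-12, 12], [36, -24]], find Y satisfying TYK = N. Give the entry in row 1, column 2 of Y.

4

Isolating Y: multiply by T⁻¹ from the left and K⁻¹ from the right, so Y = T⁻¹NK⁻¹.
det T = -6; the adjugate gives T⁻¹ = [[2/3, 1/3], [5/6, 1/6]].
det K = -6; the adjugate gives K⁻¹ = [[1, 1], [0, -1/6]].
T⁻¹N = [[4, 0], [-4, 6]].
Y = (T⁻¹N)K⁻¹ = [[4, 4], [-4, -5]].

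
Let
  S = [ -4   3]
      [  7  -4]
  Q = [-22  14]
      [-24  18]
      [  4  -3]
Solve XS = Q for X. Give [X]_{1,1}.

Right-multiplying both sides by S⁻¹ gives X = QS⁻¹.
det S = -5; the adjugate gives S⁻¹ = [[4/5, 3/5], [7/5, 4/5]].
X = QS⁻¹ = [[-22, 14], [-24, 18], [4, -3]] · [[4/5, 3/5], [7/5, 4/5]] = [[2, -2], [6, 0], [-1, 0]].

2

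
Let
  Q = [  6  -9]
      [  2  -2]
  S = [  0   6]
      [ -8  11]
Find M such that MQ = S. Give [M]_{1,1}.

Since Q sits to the right of M, M = SQ⁻¹.
Q has determinant 6; Q⁻¹ = [[-1/3, 3/2], [-1/3, 1]].
M = SQ⁻¹ = [[0, 6], [-8, 11]] · [[-1/3, 3/2], [-1/3, 1]] = [[-2, 6], [-1, -1]].

-2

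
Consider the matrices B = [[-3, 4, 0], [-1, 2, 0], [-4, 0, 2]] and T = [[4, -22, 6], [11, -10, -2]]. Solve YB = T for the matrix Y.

Y = [[-5, -1, 3], [-2, -1, -1]]

B is on the right of Y, so right-multiply by B⁻¹: Y = TB⁻¹.
det B = -4; the adjugate gives B⁻¹ = [[-1, 2, 0], [-1/2, 3/2, 0], [-2, 4, 1/2]].
Y = TB⁻¹ = [[4, -22, 6], [11, -10, -2]] · [[-1, 2, 0], [-1/2, 3/2, 0], [-2, 4, 1/2]] = [[-5, -1, 3], [-2, -1, -1]].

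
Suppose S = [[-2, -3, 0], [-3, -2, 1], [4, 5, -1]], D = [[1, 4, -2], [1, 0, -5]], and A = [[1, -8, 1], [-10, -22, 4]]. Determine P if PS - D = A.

P = [[-1, -4, -3], [4, -5, -4]]

PS = A + D = [[2, -4, -1], [-9, -22, -1]].
S is on the right of P, so right-multiply by S⁻¹: P = (A + D)S⁻¹.
det S = 3; the adjugate gives S⁻¹ = [[-1, -1, -1], [1/3, 2/3, 2/3], [-7/3, -2/3, -5/3]].
P = (A + D)S⁻¹ = [[-1, -4, -3], [4, -5, -4]].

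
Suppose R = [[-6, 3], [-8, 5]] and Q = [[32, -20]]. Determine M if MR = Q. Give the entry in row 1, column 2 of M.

R is on the right of M, so right-multiply by R⁻¹: M = QR⁻¹.
R has determinant -6; R⁻¹ = [[-5/6, 1/2], [-4/3, 1]].
M = QR⁻¹ = [[32, -20]] · [[-5/6, 1/2], [-4/3, 1]] = [[0, -4]].

-4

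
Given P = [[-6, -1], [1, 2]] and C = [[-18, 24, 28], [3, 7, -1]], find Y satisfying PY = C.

Y = [[3, -5, -5], [0, 6, 2]]

Since P multiplies Y on the left, Y = P⁻¹C.
P has determinant -11; P⁻¹ = [[-2/11, -1/11], [1/11, 6/11]].
Y = P⁻¹C = [[-2/11, -1/11], [1/11, 6/11]] · [[-18, 24, 28], [3, 7, -1]] = [[3, -5, -5], [0, 6, 2]].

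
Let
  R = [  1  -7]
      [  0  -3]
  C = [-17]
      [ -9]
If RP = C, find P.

P = [[4], [3]]

Since R multiplies P on the left, P = R⁻¹C.
det R = -3, so R⁻¹ = [[1, -7/3], [0, -1/3]].
P = R⁻¹C = [[1, -7/3], [0, -1/3]] · [[-17], [-9]] = [[4], [3]].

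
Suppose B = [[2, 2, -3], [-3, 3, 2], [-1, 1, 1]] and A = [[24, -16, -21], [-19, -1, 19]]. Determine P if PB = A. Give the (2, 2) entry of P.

B is on the right of P, so right-multiply by B⁻¹: P = AB⁻¹.
det B = 4; the adjugate gives B⁻¹ = [[1/4, -5/4, 13/4], [1/4, -1/4, 5/4], [0, -1, 3]].
P = AB⁻¹ = [[24, -16, -21], [-19, -1, 19]] · [[1/4, -5/4, 13/4], [1/4, -1/4, 5/4], [0, -1, 3]] = [[2, -5, -5], [-5, 5, -6]].

5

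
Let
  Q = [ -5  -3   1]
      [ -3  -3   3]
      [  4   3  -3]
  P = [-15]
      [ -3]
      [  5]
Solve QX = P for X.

X = [[2], [3], [4]]

Since Q multiplies X on the left, X = Q⁻¹P.
det Q = -6, so Q⁻¹ = [[0, 1, 1], [-1/2, -11/6, -2], [-1/2, -1/2, -1]].
X = Q⁻¹P = [[0, 1, 1], [-1/2, -11/6, -2], [-1/2, -1/2, -1]] · [[-15], [-3], [5]] = [[2], [3], [4]].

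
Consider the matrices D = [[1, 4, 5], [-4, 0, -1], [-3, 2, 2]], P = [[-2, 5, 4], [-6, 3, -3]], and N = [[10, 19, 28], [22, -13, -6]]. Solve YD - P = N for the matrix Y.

YD = N + P = [[8, 24, 32], [16, -10, -9]].
Since D sits to the right of Y, Y = (N + P)D⁻¹.
det D = 6, so D⁻¹ = [[1/3, 1/3, -2/3], [11/6, 17/6, -19/6], [-4/3, -7/3, 8/3]].
Y = (N + P)D⁻¹ = [[4, -4, 4], [-1, -2, -3]].

Y = [[4, -4, 4], [-1, -2, -3]]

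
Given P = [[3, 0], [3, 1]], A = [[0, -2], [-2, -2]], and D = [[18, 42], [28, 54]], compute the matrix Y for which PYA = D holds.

Y = [[-4, -3], [-1, -5]]

Isolating Y: multiply by P⁻¹ from the left and A⁻¹ from the right, so Y = P⁻¹DA⁻¹.
P has determinant 3; P⁻¹ = [[1/3, 0], [-1, 1]].
det A = -4; the adjugate gives A⁻¹ = [[1/2, -1/2], [-1/2, 0]].
P⁻¹D = [[6, 14], [10, 12]].
Y = (P⁻¹D)A⁻¹ = [[-4, -3], [-1, -5]].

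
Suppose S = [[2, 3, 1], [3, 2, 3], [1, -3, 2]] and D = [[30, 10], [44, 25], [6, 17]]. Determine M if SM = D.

Left-multiplying both sides by S⁻¹ gives M = S⁻¹D.
det S = 6; the adjugate gives S⁻¹ = [[13/6, -3/2, 7/6], [-1/2, 1/2, -1/2], [-11/6, 3/2, -5/6]].
M = S⁻¹D = [[13/6, -3/2, 7/6], [-1/2, 1/2, -1/2], [-11/6, 3/2, -5/6]] · [[30, 10], [44, 25], [6, 17]] = [[6, 4], [4, -1], [6, 5]].

M = [[6, 4], [4, -1], [6, 5]]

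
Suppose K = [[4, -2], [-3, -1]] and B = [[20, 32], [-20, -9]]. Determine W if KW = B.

Since K multiplies W on the left, W = K⁻¹B.
det K = -10, so K⁻¹ = [[1/10, -1/5], [-3/10, -2/5]].
W = K⁻¹B = [[1/10, -1/5], [-3/10, -2/5]] · [[20, 32], [-20, -9]] = [[6, 5], [2, -6]].

W = [[6, 5], [2, -6]]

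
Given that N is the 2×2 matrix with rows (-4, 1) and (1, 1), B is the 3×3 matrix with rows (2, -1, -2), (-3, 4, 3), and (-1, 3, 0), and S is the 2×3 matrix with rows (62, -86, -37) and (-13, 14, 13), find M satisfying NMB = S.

Left-multiply by N⁻¹ and right-multiply by B⁻¹: M = N⁻¹SB⁻¹.
N has determinant -5; N⁻¹ = [[-1/5, 1/5], [1/5, 4/5]].
B has determinant -5; B⁻¹ = [[9/5, 6/5, -1], [3/5, 2/5, 0], [1, 1, -1]].
N⁻¹S = [[-15, 20, 10], [2, -6, 3]].
M = (N⁻¹S)B⁻¹ = [[-5, 0, 5], [3, 3, -5]].

M = [[-5, 0, 5], [3, 3, -5]]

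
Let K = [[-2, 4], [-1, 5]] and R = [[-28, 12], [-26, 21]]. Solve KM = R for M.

M = [[6, 4], [-4, 5]]

Left-multiplying both sides by K⁻¹ gives M = K⁻¹R.
det K = -6, so K⁻¹ = [[-5/6, 2/3], [-1/6, 1/3]].
M = K⁻¹R = [[-5/6, 2/3], [-1/6, 1/3]] · [[-28, 12], [-26, 21]] = [[6, 4], [-4, 5]].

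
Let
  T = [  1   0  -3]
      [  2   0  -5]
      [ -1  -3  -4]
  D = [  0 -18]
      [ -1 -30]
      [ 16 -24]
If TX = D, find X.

X = [[-3, 0], [-3, 0], [-1, 6]]

Left-multiplying both sides by T⁻¹ gives X = T⁻¹D.
T has determinant 3; T⁻¹ = [[-5, 3, 0], [13/3, -7/3, -1/3], [-2, 1, 0]].
X = T⁻¹D = [[-5, 3, 0], [13/3, -7/3, -1/3], [-2, 1, 0]] · [[0, -18], [-1, -30], [16, -24]] = [[-3, 0], [-3, 0], [-1, 6]].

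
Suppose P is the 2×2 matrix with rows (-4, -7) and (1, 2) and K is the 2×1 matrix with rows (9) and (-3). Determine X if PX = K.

Since P multiplies X on the left, X = P⁻¹K.
det P = -1; the adjugate gives P⁻¹ = [[-2, -7], [1, 4]].
X = P⁻¹K = [[-2, -7], [1, 4]] · [[9], [-3]] = [[3], [-3]].

X = [[3], [-3]]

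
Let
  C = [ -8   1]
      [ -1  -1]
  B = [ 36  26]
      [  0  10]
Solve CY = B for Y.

C is on the left of Y, so left-multiply by C⁻¹: Y = C⁻¹B.
det C = 9, so C⁻¹ = [[-1/9, -1/9], [1/9, -8/9]].
Y = C⁻¹B = [[-1/9, -1/9], [1/9, -8/9]] · [[36, 26], [0, 10]] = [[-4, -4], [4, -6]].

Y = [[-4, -4], [4, -6]]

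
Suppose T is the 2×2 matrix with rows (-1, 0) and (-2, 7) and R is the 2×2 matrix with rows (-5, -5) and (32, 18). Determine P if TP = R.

P = [[5, 5], [6, 4]]

T is on the left of P, so left-multiply by T⁻¹: P = T⁻¹R.
det T = -7; the adjugate gives T⁻¹ = [[-1, 0], [-2/7, 1/7]].
P = T⁻¹R = [[-1, 0], [-2/7, 1/7]] · [[-5, -5], [32, 18]] = [[5, 5], [6, 4]].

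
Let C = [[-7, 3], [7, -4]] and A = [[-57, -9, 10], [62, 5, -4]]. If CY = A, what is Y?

Y = [[6, 3, -4], [-5, 4, -6]]

C is on the left of Y, so left-multiply by C⁻¹: Y = C⁻¹A.
det C = 7, so C⁻¹ = [[-4/7, -3/7], [-1, -1]].
Y = C⁻¹A = [[-4/7, -3/7], [-1, -1]] · [[-57, -9, 10], [62, 5, -4]] = [[6, 3, -4], [-5, 4, -6]].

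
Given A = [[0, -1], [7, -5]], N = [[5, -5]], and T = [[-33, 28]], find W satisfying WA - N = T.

WA = T + N = [[-28, 23]].
Right-multiplying both sides by A⁻¹ gives W = (T + N)A⁻¹.
det A = 7; the adjugate gives A⁻¹ = [[-5/7, 1/7], [-1, 0]].
W = (T + N)A⁻¹ = [[-3, -4]].

W = [[-3, -4]]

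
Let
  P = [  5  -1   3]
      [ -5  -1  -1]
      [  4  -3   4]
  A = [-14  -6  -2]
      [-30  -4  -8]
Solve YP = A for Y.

P is on the right of Y, so right-multiply by P⁻¹: Y = AP⁻¹.
det P = 6, so P⁻¹ = [[-7/6, -5/6, 2/3], [8/3, 4/3, -5/3], [19/6, 11/6, -5/3]].
Y = AP⁻¹ = [[-14, -6, -2], [-30, -4, -8]] · [[-7/6, -5/6, 2/3], [8/3, 4/3, -5/3], [19/6, 11/6, -5/3]] = [[-6, 0, 4], [-1, 5, 0]].

Y = [[-6, 0, 4], [-1, 5, 0]]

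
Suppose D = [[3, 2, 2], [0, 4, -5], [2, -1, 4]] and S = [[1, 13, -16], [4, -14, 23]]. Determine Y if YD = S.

Y = [[-3, 6, 5], [0, -3, 2]]

Since D sits to the right of Y, Y = SD⁻¹.
det D = -3; the adjugate gives D⁻¹ = [[-11/3, 10/3, 6], [10/3, -8/3, -5], [8/3, -7/3, -4]].
Y = SD⁻¹ = [[1, 13, -16], [4, -14, 23]] · [[-11/3, 10/3, 6], [10/3, -8/3, -5], [8/3, -7/3, -4]] = [[-3, 6, 5], [0, -3, 2]].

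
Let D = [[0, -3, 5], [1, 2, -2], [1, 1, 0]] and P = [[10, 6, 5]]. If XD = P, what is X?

D is on the right of X, so right-multiply by D⁻¹: X = PD⁻¹.
det D = 1, so D⁻¹ = [[2, 5, -4], [-2, -5, 5], [-1, -3, 3]].
X = PD⁻¹ = [[10, 6, 5]] · [[2, 5, -4], [-2, -5, 5], [-1, -3, 3]] = [[3, 5, 5]].

X = [[3, 5, 5]]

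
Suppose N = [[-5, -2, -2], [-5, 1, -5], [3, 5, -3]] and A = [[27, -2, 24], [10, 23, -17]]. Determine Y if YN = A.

Y = [[-3, -3, -1], [1, 0, 5]]

Right-multiplying both sides by N⁻¹ gives Y = AN⁻¹.
det N = 6, so N⁻¹ = [[11/3, -8/3, 2], [-5, 7/2, -5/2], [-14/3, 19/6, -5/2]].
Y = AN⁻¹ = [[27, -2, 24], [10, 23, -17]] · [[11/3, -8/3, 2], [-5, 7/2, -5/2], [-14/3, 19/6, -5/2]] = [[-3, -3, -1], [1, 0, 5]].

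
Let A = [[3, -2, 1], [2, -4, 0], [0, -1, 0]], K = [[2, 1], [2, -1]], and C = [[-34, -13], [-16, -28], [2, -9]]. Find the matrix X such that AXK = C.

X = [[-1, -5], [4, -5], [-4, 3]]

Isolating X: multiply by A⁻¹ from the left and K⁻¹ from the right, so X = A⁻¹CK⁻¹.
det A = -2, so A⁻¹ = [[0, 1/2, -2], [0, 0, -1], [1, -3/2, 4]].
K has determinant -4; K⁻¹ = [[1/4, 1/4], [1/2, -1/2]].
A⁻¹C = [[-12, 4], [-2, 9], [-2, -7]].
X = (A⁻¹C)K⁻¹ = [[-1, -5], [4, -5], [-4, 3]].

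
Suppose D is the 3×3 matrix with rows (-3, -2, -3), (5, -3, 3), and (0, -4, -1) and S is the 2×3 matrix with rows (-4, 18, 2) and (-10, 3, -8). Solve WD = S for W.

W = [[-2, -2, -2], [5, 1, -4]]

Since D sits to the right of W, W = SD⁻¹.
det D = 5; the adjugate gives D⁻¹ = [[3, 2, -3], [1, 3/5, -6/5], [-4, -12/5, 19/5]].
W = SD⁻¹ = [[-4, 18, 2], [-10, 3, -8]] · [[3, 2, -3], [1, 3/5, -6/5], [-4, -12/5, 19/5]] = [[-2, -2, -2], [5, 1, -4]].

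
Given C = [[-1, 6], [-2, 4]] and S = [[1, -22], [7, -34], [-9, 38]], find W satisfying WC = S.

Right-multiplying both sides by C⁻¹ gives W = SC⁻¹.
det C = 8, so C⁻¹ = [[1/2, -3/4], [1/4, -1/8]].
W = SC⁻¹ = [[1, -22], [7, -34], [-9, 38]] · [[1/2, -3/4], [1/4, -1/8]] = [[-5, 2], [-5, -1], [5, 2]].

W = [[-5, 2], [-5, -1], [5, 2]]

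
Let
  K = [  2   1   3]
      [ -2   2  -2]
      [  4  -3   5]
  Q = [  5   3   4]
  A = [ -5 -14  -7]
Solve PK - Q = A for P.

P = [[-4, -2, 1]]

PK = A + Q = [[0, -11, -3]].
K is on the right of P, so right-multiply by K⁻¹: P = (A + Q)K⁻¹.
K has determinant 4; K⁻¹ = [[1, -7/2, -2], [1/2, -1/2, -1/2], [-1/2, 5/2, 3/2]].
P = (A + Q)K⁻¹ = [[-4, -2, 1]].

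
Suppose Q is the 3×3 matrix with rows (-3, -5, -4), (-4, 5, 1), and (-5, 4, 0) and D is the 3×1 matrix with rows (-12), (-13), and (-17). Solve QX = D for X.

Left-multiplying both sides by Q⁻¹ gives X = Q⁻¹D.
det Q = 1, so Q⁻¹ = [[-4, -16, 15], [-5, -20, 19], [9, 37, -35]].
X = Q⁻¹D = [[-4, -16, 15], [-5, -20, 19], [9, 37, -35]] · [[-12], [-13], [-17]] = [[1], [-3], [6]].

X = [[1], [-3], [6]]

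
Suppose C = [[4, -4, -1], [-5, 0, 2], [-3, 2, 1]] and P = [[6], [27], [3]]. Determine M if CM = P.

M = [[-3], [-6], [6]]

C is on the left of M, so left-multiply by C⁻¹: M = C⁻¹P.
C has determinant -2; C⁻¹ = [[2, -1, 4], [1/2, -1/2, 3/2], [5, -2, 10]].
M = C⁻¹P = [[2, -1, 4], [1/2, -1/2, 3/2], [5, -2, 10]] · [[6], [27], [3]] = [[-3], [-6], [6]].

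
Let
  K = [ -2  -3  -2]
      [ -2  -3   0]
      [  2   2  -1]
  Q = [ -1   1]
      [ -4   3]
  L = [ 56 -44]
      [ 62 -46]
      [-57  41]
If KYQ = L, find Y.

Y = [[-1, 5], [0, 2], [5, -2]]

Isolating Y: multiply by K⁻¹ from the left and Q⁻¹ from the right, so Y = K⁻¹LQ⁻¹.
det K = -4; the adjugate gives K⁻¹ = [[-3/4, 7/4, 3/2], [1/2, -3/2, -1], [-1/2, 1/2, 0]].
det Q = 1, so Q⁻¹ = [[3, -1], [4, -1]].
K⁻¹L = [[-19, 14], [-8, 6], [3, -1]].
Y = (K⁻¹L)Q⁻¹ = [[-1, 5], [0, 2], [5, -2]].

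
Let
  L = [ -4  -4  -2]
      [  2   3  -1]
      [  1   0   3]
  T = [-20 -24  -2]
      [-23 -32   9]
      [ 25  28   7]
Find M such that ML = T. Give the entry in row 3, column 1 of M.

Right-multiplying both sides by L⁻¹ gives M = TL⁻¹.
det L = -2; the adjugate gives L⁻¹ = [[-9/2, -6, -5], [7/2, 5, 4], [3/2, 2, 2]].
M = TL⁻¹ = [[-20, -24, -2], [-23, -32, 9], [25, 28, 7]] · [[-9/2, -6, -5], [7/2, 5, 4], [3/2, 2, 2]] = [[3, -4, 0], [5, -4, 5], [-4, 4, 1]].

-4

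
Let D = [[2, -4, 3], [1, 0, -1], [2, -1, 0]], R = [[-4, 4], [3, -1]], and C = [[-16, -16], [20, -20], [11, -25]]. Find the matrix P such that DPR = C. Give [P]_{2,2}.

-1

P = D⁻¹CR⁻¹ (apply D⁻¹ on the left and R⁻¹ on the right).
det D = 3; the adjugate gives D⁻¹ = [[-1/3, -1, 4/3], [-2/3, -2, 5/3], [-1/3, -2, 4/3]].
R has determinant -8; R⁻¹ = [[1/8, 1/2], [3/8, 1/2]].
D⁻¹C = [[0, -8], [-11, 9], [-20, 12]].
P = (D⁻¹C)R⁻¹ = [[-3, -4], [2, -1], [2, -4]].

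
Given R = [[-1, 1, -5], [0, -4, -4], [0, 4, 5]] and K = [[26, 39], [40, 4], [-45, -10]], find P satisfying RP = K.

P = [[-6, -4], [-5, 5], [-5, -6]]

Since R multiplies P on the left, P = R⁻¹K.
det R = 4; the adjugate gives R⁻¹ = [[-1, -25/4, -6], [0, -5/4, -1], [0, 1, 1]].
P = R⁻¹K = [[-1, -25/4, -6], [0, -5/4, -1], [0, 1, 1]] · [[26, 39], [40, 4], [-45, -10]] = [[-6, -4], [-5, 5], [-5, -6]].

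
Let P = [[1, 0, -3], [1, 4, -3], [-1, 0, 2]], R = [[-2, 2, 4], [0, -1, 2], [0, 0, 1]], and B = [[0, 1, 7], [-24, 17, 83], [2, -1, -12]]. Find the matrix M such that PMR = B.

M = [[3, 5, 0], [3, 2, 3], [1, 2, -3]]

Left-multiply by P⁻¹ and right-multiply by R⁻¹: M = P⁻¹BR⁻¹.
det P = -4, so P⁻¹ = [[-2, 0, -3], [-1/4, 1/4, 0], [-1, 0, -1]].
det R = 2; the adjugate gives R⁻¹ = [[-1/2, -1, 4], [0, -1, 2], [0, 0, 1]].
P⁻¹B = [[-6, 1, 22], [-6, 4, 19], [-2, 0, 5]].
M = (P⁻¹B)R⁻¹ = [[3, 5, 0], [3, 2, 3], [1, 2, -3]].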